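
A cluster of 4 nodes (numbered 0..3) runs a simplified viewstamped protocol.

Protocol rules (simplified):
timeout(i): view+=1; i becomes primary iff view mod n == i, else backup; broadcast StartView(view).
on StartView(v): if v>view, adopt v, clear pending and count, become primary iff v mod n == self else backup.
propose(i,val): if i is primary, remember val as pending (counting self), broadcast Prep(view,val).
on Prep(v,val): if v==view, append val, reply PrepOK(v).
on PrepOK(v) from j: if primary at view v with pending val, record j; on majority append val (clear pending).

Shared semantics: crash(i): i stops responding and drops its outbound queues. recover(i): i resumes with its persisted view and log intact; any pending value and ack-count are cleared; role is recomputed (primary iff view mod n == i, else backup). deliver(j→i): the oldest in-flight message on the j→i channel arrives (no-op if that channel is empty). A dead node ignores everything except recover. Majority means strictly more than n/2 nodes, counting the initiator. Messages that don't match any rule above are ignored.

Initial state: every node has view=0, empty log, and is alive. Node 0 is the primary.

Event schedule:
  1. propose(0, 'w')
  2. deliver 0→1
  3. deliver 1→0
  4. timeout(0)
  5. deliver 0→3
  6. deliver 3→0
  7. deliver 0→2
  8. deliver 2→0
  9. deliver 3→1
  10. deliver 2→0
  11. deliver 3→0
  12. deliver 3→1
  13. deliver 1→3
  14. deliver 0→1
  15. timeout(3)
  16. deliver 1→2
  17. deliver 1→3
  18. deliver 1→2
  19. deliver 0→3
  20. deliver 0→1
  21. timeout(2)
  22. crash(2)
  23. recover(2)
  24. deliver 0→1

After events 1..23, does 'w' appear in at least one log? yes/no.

yes

1. propose(0,'w'):  nop
2. deliver 0→1:  <1:back v0 w>
3. deliver 1→0:  nop
4. timeout(0):  <0:back v1 ->
5. deliver 0→3:  <3:back v0 w>
6. deliver 3→0:  nop
7. deliver 0→2:  <2:back v0 w>
8. deliver 2→0:  nop
9. deliver 3→1:  nop
10. deliver 2→0:  nop
11. deliver 3→0:  nop
12. deliver 3→1:  nop
13. deliver 1→3:  nop
14. deliver 0→1:  <1:prim v1 w>
15. timeout(3):  <3:back v1 w>
16. deliver 1→2:  nop
17. deliver 1→3:  nop
18. deliver 1→2:  nop
19. deliver 0→3:  nop
20. deliver 0→1:  nop
21. timeout(2):  <2:back v1 w>
22. crash(2):  <2:✗back v1 w>
23. recover(2):  <2:back v1 w>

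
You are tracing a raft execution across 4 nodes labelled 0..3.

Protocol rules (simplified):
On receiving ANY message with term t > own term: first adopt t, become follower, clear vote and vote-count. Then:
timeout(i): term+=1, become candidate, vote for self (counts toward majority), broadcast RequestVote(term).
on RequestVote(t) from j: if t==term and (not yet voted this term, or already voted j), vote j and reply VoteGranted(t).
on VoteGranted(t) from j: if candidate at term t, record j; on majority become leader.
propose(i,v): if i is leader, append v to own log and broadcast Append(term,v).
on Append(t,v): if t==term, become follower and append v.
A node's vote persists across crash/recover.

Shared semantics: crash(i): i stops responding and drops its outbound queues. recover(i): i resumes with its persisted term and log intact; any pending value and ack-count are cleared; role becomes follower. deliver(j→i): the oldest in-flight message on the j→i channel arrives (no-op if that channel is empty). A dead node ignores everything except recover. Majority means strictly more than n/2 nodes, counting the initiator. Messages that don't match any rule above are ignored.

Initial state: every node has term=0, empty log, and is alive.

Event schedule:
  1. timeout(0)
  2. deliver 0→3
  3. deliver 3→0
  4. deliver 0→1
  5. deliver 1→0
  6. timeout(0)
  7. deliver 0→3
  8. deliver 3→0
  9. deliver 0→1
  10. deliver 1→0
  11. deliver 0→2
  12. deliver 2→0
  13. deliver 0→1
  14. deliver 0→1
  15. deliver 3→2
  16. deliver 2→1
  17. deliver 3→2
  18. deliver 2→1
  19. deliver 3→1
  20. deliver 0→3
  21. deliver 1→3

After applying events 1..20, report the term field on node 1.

after 1 — timeout(0): n0:cand/t1/[-]
after 2 — deliver 0→3: n3:foll/t1/[-]
after 3 — deliver 3→0: ·
after 4 — deliver 0→1: n1:foll/t1/[-]
after 5 — deliver 1→0: n0:lead/t1/[-]
after 6 — timeout(0): n0:cand/t2/[-]
after 7 — deliver 0→3: n3:foll/t2/[-]
after 8 — deliver 3→0: ·
after 9 — deliver 0→1: n1:foll/t2/[-]
after 10 — deliver 1→0: n0:lead/t2/[-]
after 11 — deliver 0→2: n2:foll/t1/[-]
after 12 — deliver 2→0: ·
after 13 — deliver 0→1: ·
after 14 — deliver 0→1: ·
after 15 — deliver 3→2: ·
after 16 — deliver 2→1: ·
after 17 — deliver 3→2: ·
after 18 — deliver 2→1: ·
after 19 — deliver 3→1: ·
after 20 — deliver 0→3: ·

2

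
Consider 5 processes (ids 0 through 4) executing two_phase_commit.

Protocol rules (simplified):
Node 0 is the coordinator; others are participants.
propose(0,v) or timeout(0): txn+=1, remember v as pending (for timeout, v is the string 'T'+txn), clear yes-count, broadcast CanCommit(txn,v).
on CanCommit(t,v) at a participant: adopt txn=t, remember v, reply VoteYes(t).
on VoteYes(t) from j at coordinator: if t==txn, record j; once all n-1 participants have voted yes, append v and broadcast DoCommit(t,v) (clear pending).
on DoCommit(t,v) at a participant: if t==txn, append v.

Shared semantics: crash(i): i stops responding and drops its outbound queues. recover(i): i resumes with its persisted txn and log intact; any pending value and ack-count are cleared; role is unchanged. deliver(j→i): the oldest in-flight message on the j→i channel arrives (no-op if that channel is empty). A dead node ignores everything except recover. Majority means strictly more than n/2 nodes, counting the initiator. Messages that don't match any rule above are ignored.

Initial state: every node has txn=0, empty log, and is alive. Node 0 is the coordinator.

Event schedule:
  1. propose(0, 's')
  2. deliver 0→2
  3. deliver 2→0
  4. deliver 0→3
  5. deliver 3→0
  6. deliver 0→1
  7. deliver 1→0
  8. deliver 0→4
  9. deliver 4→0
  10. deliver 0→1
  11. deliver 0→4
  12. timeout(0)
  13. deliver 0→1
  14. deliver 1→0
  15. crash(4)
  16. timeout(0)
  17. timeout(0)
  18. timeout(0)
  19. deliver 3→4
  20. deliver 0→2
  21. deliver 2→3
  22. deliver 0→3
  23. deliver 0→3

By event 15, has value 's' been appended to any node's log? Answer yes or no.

step 1 propose(0,'s'): 0={coor,t=1,log=-}
step 2 deliver 0→2: 2={part,t=1,log=-}
step 3 deliver 2→0: —
step 4 deliver 0→3: 3={part,t=1,log=-}
step 5 deliver 3→0: —
step 6 deliver 0→1: 1={part,t=1,log=-}
step 7 deliver 1→0: —
step 8 deliver 0→4: 4={part,t=1,log=-}
step 9 deliver 4→0: 0={coor,t=1,log=s}
step 10 deliver 0→1: 1={part,t=1,log=s}
step 11 deliver 0→4: 4={part,t=1,log=s}
step 12 timeout(0): 0={coor,t=2,log=s}
step 13 deliver 0→1: 1={part,t=2,log=s}
step 14 deliver 1→0: —
step 15 crash(4): 4={✗part,t=1,log=s}

yes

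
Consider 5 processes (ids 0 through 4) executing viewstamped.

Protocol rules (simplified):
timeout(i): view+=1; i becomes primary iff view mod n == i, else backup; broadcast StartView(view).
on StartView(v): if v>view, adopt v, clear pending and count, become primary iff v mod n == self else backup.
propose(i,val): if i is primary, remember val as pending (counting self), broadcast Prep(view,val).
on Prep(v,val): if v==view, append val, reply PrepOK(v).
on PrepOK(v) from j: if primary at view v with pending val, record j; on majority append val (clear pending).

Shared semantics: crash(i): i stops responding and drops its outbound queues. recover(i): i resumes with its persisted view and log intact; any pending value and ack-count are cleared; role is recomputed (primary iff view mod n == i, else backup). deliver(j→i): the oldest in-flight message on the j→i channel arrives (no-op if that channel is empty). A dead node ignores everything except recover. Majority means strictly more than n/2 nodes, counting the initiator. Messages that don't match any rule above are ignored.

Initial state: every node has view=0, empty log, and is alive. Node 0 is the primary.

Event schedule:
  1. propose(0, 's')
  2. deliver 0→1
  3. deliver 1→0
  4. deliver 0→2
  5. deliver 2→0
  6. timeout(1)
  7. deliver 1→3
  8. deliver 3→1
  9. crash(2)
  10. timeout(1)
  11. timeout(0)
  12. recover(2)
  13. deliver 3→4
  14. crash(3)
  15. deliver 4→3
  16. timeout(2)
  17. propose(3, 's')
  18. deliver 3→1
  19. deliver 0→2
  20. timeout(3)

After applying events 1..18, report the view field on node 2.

1

after 1 — propose(0,'s'): ·
after 2 — deliver 0→1: n1:back/v0/[s]
after 3 — deliver 1→0: ·
after 4 — deliver 0→2: n2:back/v0/[s]
after 5 — deliver 2→0: n0:prim/v0/[s]
after 6 — timeout(1): n1:prim/v1/[s]
after 7 — deliver 1→3: n3:back/v1/[-]
after 8 — deliver 3→1: ·
after 9 — crash(2): n2:✗back/v0/[s]
after 10 — timeout(1): n1:back/v2/[s]
after 11 — timeout(0): n0:back/v1/[s]
after 12 — recover(2): n2:back/v0/[s]
after 13 — deliver 3→4: ·
after 14 — crash(3): n3:✗back/v1/[-]
after 15 — deliver 4→3: ·
after 16 — timeout(2): n2:back/v1/[s]
after 17 — propose(3,'s'): ·
after 18 — deliver 3→1: ·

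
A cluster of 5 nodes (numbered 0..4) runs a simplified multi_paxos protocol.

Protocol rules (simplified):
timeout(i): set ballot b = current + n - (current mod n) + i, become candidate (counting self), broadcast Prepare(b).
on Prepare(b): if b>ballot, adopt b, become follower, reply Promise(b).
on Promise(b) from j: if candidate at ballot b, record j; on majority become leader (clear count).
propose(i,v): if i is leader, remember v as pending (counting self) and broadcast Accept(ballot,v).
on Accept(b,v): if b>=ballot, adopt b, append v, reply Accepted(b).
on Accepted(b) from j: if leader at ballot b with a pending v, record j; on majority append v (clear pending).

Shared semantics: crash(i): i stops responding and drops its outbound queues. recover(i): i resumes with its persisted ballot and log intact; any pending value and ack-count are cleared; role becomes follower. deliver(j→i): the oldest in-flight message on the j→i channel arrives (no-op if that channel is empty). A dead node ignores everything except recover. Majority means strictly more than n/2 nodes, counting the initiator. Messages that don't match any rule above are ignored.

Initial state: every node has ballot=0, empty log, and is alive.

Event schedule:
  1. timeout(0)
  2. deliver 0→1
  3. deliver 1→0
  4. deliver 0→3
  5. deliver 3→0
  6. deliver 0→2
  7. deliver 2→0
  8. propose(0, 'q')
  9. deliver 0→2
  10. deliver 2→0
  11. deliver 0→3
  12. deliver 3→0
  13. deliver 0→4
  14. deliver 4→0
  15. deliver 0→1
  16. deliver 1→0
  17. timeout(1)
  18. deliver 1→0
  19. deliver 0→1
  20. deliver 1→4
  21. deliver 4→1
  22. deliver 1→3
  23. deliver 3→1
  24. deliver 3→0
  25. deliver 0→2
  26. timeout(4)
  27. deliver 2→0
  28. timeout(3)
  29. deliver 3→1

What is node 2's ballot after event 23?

e1 timeout(0): 0[cand,b=5,-]
e2 deliver 0→1: 1[foll,b=5,-]
e3 deliver 1→0: ·
e4 deliver 0→3: 3[foll,b=5,-]
e5 deliver 3→0: 0[lead,b=5,-]
e6 deliver 0→2: 2[foll,b=5,-]
e7 deliver 2→0: ·
e8 propose(0,'q'): ·
e9 deliver 0→2: 2[foll,b=5,q]
e10 deliver 2→0: ·
e11 deliver 0→3: 3[foll,b=5,q]
e12 deliver 3→0: 0[lead,b=5,q]
e13 deliver 0→4: 4[foll,b=5,-]
e14 deliver 4→0: ·
e15 deliver 0→1: 1[foll,b=5,q]
e16 deliver 1→0: ·
e17 timeout(1): 1[cand,b=11,q]
e18 deliver 1→0: 0[foll,b=11,q]
e19 deliver 0→1: ·
e20 deliver 1→4: 4[foll,b=11,-]
e21 deliver 4→1: 1[lead,b=11,q]
e22 deliver 1→3: 3[foll,b=11,q]
e23 deliver 3→1: ·

5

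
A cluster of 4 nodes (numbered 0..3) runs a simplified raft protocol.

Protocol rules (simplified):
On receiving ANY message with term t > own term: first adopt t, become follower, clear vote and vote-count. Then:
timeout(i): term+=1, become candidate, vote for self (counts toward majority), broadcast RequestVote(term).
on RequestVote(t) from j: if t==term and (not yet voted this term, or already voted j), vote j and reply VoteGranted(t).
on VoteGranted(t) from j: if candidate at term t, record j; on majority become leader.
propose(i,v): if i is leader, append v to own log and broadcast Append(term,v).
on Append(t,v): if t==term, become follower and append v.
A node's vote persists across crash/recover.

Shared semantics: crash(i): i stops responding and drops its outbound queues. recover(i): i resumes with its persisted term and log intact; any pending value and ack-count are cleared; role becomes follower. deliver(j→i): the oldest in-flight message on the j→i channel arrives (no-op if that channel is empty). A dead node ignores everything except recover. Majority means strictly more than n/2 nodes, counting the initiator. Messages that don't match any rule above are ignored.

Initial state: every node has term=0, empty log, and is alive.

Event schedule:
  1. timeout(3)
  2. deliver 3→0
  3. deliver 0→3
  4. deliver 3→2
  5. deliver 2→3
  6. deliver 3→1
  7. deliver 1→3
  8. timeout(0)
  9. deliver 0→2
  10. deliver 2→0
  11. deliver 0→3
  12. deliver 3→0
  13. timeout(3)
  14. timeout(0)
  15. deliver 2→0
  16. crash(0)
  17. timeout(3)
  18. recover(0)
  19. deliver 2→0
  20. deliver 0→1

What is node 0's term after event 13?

step 1 timeout(3): 3={cand,t=1,log=-}
step 2 deliver 3→0: 0={foll,t=1,log=-}
step 3 deliver 0→3: —
step 4 deliver 3→2: 2={foll,t=1,log=-}
step 5 deliver 2→3: 3={lead,t=1,log=-}
step 6 deliver 3→1: 1={foll,t=1,log=-}
step 7 deliver 1→3: —
step 8 timeout(0): 0={cand,t=2,log=-}
step 9 deliver 0→2: 2={foll,t=2,log=-}
step 10 deliver 2→0: —
step 11 deliver 0→3: 3={foll,t=2,log=-}
step 12 deliver 3→0: 0={lead,t=2,log=-}
step 13 timeout(3): 3={cand,t=3,log=-}

2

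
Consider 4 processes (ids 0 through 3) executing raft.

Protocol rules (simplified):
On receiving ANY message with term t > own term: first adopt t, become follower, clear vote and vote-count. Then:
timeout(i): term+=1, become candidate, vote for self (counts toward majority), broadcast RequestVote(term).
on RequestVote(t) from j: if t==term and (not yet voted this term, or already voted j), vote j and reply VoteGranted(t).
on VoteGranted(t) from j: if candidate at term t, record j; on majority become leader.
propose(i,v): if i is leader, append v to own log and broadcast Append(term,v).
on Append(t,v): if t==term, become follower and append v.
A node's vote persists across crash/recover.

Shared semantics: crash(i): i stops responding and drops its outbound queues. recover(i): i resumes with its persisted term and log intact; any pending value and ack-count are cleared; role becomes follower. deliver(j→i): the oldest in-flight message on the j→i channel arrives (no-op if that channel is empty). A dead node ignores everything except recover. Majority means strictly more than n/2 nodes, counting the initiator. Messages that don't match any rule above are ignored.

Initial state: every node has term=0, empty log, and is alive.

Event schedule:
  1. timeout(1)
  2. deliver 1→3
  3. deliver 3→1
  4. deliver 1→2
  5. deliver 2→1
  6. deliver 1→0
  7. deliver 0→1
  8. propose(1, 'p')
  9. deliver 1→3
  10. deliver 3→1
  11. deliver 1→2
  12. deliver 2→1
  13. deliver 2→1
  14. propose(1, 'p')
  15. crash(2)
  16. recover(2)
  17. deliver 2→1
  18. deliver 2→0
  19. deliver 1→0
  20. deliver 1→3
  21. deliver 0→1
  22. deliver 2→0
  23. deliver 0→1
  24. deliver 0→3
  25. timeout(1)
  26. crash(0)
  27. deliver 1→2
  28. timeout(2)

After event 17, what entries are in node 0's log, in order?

empty

[1] timeout(1) → N1(cand t1 [-])
[2] deliver 1→3 → N3(foll t1 [-])
[3] deliver 3→1 → ∅
[4] deliver 1→2 → N2(foll t1 [-])
[5] deliver 2→1 → N1(lead t1 [-])
[6] deliver 1→0 → N0(foll t1 [-])
[7] deliver 0→1 → ∅
[8] propose(1,'p') → N1(lead t1 [p])
[9] deliver 1→3 → N3(foll t1 [p])
[10] deliver 3→1 → ∅
[11] deliver 1→2 → N2(foll t1 [p])
[12] deliver 2→1 → ∅
[13] deliver 2→1 → ∅
[14] propose(1,'p') → N1(lead t1 [p,p])
[15] crash(2) → N2(✗foll t1 [p])
[16] recover(2) → N2(foll t1 [p])
[17] deliver 2→1 → ∅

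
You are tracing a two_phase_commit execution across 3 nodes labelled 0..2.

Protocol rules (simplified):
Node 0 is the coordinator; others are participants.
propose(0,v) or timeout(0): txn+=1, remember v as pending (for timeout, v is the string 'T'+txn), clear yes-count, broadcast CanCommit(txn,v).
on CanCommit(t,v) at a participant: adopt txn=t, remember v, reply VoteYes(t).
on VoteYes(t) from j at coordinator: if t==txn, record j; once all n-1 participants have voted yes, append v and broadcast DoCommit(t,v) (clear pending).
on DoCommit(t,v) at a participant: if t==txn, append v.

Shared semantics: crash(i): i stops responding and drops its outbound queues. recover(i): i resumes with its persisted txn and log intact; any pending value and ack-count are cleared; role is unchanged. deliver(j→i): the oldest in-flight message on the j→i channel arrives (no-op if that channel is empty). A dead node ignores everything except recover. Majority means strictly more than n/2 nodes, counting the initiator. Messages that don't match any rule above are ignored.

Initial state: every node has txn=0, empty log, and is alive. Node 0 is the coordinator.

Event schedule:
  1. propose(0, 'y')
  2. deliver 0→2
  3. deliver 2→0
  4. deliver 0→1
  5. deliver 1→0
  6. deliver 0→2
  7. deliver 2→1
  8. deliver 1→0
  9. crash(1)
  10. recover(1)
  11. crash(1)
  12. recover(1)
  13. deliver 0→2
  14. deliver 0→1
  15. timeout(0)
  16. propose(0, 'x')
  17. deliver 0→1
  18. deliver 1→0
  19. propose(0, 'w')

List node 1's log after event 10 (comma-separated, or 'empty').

empty

after 1 — propose(0,'y'): n0:coor/t1/[-]
after 2 — deliver 0→2: n2:part/t1/[-]
after 3 — deliver 2→0: ·
after 4 — deliver 0→1: n1:part/t1/[-]
after 5 — deliver 1→0: n0:coor/t1/[y]
after 6 — deliver 0→2: n2:part/t1/[y]
after 7 — deliver 2→1: ·
after 8 — deliver 1→0: ·
after 9 — crash(1): n1:✗part/t1/[-]
after 10 — recover(1): n1:part/t1/[-]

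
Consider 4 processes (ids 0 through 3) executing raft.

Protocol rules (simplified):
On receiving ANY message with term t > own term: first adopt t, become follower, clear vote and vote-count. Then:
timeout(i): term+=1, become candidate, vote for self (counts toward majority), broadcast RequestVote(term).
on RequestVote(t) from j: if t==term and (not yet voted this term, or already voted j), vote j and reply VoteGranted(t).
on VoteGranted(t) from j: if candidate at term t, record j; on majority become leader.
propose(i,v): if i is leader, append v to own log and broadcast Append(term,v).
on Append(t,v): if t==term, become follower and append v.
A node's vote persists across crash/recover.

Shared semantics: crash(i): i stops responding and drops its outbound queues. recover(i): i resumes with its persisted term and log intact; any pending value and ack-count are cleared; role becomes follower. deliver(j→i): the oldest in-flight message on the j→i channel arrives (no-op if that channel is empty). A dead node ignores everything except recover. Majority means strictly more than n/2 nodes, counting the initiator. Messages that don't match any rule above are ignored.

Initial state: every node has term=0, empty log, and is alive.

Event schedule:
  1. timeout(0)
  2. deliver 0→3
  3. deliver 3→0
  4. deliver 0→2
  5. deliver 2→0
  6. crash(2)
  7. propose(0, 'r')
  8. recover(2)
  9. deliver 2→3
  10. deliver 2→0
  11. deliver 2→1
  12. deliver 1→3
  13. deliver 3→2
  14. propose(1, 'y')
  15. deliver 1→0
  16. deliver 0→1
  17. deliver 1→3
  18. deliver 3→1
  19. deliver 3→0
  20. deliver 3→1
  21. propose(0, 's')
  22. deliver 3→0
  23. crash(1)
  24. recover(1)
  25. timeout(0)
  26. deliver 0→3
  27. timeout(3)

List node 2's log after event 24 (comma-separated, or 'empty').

[1] timeout(0) → N0(cand t1 [-])
[2] deliver 0→3 → N3(foll t1 [-])
[3] deliver 3→0 → ∅
[4] deliver 0→2 → N2(foll t1 [-])
[5] deliver 2→0 → N0(lead t1 [-])
[6] crash(2) → N2(✗foll t1 [-])
[7] propose(0,'r') → N0(lead t1 [r])
[8] recover(2) → N2(foll t1 [-])
[9] deliver 2→3 → ∅
[10] deliver 2→0 → ∅
[11] deliver 2→1 → ∅
[12] deliver 1→3 → ∅
[13] deliver 3→2 → ∅
[14] propose(1,'y') → ∅
[15] deliver 1→0 → ∅
[16] deliver 0→1 → N1(foll t1 [-])
[17] deliver 1→3 → ∅
[18] deliver 3→1 → ∅
[19] deliver 3→0 → ∅
[20] deliver 3→1 → ∅
[21] propose(0,'s') → N0(lead t1 [r,s])
[22] deliver 3→0 → ∅
[23] crash(1) → N1(✗foll t1 [-])
[24] recover(1) → N1(foll t1 [-])

empty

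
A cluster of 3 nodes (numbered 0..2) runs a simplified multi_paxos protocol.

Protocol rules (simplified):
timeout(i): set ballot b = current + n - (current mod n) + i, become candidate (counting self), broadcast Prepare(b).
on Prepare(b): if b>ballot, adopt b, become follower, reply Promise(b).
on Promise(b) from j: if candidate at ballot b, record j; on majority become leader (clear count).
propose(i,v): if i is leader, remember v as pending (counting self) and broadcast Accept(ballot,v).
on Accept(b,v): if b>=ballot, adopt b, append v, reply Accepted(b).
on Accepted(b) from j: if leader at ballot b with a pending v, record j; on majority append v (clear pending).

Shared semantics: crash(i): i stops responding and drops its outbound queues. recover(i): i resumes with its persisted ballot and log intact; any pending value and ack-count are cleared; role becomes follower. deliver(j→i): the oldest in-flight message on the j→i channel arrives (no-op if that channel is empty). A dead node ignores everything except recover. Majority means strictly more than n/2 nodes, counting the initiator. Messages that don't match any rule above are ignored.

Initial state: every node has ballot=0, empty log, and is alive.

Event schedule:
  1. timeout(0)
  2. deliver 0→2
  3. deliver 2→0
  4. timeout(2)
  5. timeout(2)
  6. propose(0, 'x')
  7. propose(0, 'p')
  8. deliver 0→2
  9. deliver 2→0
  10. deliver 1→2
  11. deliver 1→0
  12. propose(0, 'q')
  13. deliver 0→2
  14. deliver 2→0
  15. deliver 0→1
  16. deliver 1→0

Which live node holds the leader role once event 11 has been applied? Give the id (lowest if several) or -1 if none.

1. timeout(0):  <0:cand b3 ->
2. deliver 0→2:  <2:foll b3 ->
3. deliver 2→0:  <0:lead b3 ->
4. timeout(2):  <2:cand b8 ->
5. timeout(2):  <2:cand b11 ->
6. propose(0,'x'):  nop
7. propose(0,'p'):  nop
8. deliver 0→2:  nop
9. deliver 2→0:  <0:foll b8 ->
10. deliver 1→2:  nop
11. deliver 1→0:  nop

-1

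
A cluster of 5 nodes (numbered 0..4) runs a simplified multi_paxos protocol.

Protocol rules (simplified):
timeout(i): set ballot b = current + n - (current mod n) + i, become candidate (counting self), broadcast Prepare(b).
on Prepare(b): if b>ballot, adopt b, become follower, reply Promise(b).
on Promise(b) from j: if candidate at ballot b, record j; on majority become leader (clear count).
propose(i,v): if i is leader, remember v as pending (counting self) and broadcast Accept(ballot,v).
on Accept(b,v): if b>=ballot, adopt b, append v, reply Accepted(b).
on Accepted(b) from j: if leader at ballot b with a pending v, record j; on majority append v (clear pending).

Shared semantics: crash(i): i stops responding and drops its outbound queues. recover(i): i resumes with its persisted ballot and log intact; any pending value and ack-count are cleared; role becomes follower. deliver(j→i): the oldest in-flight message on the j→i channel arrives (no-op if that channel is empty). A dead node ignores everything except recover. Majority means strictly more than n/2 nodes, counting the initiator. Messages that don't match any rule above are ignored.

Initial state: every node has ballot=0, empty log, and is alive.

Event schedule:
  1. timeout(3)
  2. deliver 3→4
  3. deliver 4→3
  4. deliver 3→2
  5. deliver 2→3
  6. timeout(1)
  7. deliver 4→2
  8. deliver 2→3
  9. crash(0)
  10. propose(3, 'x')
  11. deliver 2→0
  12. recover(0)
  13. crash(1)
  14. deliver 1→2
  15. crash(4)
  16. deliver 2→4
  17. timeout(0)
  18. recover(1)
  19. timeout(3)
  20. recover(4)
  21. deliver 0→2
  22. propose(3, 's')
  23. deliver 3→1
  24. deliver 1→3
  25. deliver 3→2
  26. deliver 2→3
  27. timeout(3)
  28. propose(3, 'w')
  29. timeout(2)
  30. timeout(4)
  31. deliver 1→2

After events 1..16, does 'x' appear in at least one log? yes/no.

no

1. timeout(3):  <3:cand b8 ->
2. deliver 3→4:  <4:foll b8 ->
3. deliver 4→3:  nop
4. deliver 3→2:  <2:foll b8 ->
5. deliver 2→3:  <3:lead b8 ->
6. timeout(1):  <1:cand b6 ->
7. deliver 4→2:  nop
8. deliver 2→3:  nop
9. crash(0):  <0:✗foll b0 ->
10. propose(3,'x'):  nop
11. deliver 2→0:  nop
12. recover(0):  <0:foll b0 ->
13. crash(1):  <1:✗cand b6 ->
14. deliver 1→2:  nop
15. crash(4):  <4:✗foll b8 ->
16. deliver 2→4:  nop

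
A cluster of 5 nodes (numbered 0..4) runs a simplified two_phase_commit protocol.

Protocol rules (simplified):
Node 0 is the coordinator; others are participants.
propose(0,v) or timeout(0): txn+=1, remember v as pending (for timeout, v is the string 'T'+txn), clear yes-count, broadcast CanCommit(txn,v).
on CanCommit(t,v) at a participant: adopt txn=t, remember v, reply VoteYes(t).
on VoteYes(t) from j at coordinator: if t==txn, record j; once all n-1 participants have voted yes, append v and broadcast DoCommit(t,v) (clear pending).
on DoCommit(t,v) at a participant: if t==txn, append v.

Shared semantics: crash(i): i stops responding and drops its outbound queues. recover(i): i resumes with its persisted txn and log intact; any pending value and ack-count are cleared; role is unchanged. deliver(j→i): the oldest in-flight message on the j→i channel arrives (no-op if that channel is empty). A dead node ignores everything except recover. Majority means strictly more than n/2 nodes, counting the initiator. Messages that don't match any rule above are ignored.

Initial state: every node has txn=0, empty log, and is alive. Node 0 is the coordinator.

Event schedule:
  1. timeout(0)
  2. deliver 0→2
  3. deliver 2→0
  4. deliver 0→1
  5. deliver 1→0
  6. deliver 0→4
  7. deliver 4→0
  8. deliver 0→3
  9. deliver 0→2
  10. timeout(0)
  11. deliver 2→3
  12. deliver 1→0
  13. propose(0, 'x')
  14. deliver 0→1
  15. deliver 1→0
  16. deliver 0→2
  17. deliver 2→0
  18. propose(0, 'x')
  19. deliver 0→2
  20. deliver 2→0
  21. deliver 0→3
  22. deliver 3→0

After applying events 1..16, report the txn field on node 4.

1. timeout(0):  <0:coor t1 ->
2. deliver 0→2:  <2:part t1 ->
3. deliver 2→0:  nop
4. deliver 0→1:  <1:part t1 ->
5. deliver 1→0:  nop
6. deliver 0→4:  <4:part t1 ->
7. deliver 4→0:  nop
8. deliver 0→3:  <3:part t1 ->
9. deliver 0→2:  nop
10. timeout(0):  <0:coor t2 ->
11. deliver 2→3:  nop
12. deliver 1→0:  nop
13. propose(0,'x'):  <0:coor t3 ->
14. deliver 0→1:  <1:part t2 ->
15. deliver 1→0:  nop
16. deliver 0→2:  <2:part t2 ->

1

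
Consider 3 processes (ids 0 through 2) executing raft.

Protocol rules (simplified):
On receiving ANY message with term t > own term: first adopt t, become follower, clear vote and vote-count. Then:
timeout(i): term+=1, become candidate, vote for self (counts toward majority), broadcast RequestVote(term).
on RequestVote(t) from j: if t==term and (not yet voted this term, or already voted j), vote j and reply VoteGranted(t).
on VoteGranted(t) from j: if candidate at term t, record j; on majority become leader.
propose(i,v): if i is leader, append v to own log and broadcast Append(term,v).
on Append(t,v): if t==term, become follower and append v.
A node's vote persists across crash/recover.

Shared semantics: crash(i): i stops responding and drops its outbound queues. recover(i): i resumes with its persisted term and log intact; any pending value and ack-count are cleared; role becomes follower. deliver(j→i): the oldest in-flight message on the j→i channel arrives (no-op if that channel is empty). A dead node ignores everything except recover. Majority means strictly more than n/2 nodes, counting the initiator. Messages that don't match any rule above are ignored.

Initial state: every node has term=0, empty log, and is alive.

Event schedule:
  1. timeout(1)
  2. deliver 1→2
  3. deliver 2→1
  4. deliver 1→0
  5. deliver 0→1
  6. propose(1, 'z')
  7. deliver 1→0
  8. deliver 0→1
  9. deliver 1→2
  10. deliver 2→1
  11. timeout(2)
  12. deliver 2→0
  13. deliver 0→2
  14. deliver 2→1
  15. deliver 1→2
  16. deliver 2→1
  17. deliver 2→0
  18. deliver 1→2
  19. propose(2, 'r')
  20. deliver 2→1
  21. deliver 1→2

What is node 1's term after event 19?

2

step 1 timeout(1): 1={cand,t=1,log=-}
step 2 deliver 1→2: 2={foll,t=1,log=-}
step 3 deliver 2→1: 1={lead,t=1,log=-}
step 4 deliver 1→0: 0={foll,t=1,log=-}
step 5 deliver 0→1: —
step 6 propose(1,'z'): 1={lead,t=1,log=z}
step 7 deliver 1→0: 0={foll,t=1,log=z}
step 8 deliver 0→1: —
step 9 deliver 1→2: 2={foll,t=1,log=z}
step 10 deliver 2→1: —
step 11 timeout(2): 2={cand,t=2,log=z}
step 12 deliver 2→0: 0={foll,t=2,log=z}
step 13 deliver 0→2: 2={lead,t=2,log=z}
step 14 deliver 2→1: 1={foll,t=2,log=z}
step 15 deliver 1→2: —
step 16 deliver 2→1: —
step 17 deliver 2→0: —
step 18 deliver 1→2: —
step 19 propose(2,'r'): 2={lead,t=2,log=z,r}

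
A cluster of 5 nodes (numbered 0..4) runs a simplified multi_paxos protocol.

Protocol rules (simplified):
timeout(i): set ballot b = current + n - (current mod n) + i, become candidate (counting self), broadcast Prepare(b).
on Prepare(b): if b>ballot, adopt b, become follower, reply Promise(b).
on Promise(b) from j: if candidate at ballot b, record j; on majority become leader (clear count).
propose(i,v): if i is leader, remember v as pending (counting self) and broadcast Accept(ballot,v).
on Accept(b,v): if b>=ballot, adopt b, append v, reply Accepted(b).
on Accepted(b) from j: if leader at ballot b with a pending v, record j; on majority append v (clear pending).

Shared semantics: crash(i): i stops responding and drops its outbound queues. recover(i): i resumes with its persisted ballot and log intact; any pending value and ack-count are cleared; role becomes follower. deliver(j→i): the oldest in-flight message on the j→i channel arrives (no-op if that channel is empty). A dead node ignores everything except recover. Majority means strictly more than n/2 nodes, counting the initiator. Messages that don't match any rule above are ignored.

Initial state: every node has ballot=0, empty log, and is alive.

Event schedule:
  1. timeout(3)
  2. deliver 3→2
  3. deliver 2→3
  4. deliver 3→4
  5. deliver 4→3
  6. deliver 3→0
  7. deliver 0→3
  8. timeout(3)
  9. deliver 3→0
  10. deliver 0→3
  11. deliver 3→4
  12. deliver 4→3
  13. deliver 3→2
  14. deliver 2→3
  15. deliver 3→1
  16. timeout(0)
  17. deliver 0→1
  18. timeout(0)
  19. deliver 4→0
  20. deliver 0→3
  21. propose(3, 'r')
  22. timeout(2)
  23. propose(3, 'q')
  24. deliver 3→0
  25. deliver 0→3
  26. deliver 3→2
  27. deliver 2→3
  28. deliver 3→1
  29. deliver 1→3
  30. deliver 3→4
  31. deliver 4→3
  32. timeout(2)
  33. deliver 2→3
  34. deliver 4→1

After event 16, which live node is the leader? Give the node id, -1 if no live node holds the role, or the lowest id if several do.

[1] timeout(3) → N3(cand b8 [-])
[2] deliver 3→2 → N2(foll b8 [-])
[3] deliver 2→3 → ∅
[4] deliver 3→4 → N4(foll b8 [-])
[5] deliver 4→3 → N3(lead b8 [-])
[6] deliver 3→0 → N0(foll b8 [-])
[7] deliver 0→3 → ∅
[8] timeout(3) → N3(cand b13 [-])
[9] deliver 3→0 → N0(foll b13 [-])
[10] deliver 0→3 → ∅
[11] deliver 3→4 → N4(foll b13 [-])
[12] deliver 4→3 → N3(lead b13 [-])
[13] deliver 3→2 → N2(foll b13 [-])
[14] deliver 2→3 → ∅
[15] deliver 3→1 → N1(foll b8 [-])
[16] timeout(0) → N0(cand b15 [-])

3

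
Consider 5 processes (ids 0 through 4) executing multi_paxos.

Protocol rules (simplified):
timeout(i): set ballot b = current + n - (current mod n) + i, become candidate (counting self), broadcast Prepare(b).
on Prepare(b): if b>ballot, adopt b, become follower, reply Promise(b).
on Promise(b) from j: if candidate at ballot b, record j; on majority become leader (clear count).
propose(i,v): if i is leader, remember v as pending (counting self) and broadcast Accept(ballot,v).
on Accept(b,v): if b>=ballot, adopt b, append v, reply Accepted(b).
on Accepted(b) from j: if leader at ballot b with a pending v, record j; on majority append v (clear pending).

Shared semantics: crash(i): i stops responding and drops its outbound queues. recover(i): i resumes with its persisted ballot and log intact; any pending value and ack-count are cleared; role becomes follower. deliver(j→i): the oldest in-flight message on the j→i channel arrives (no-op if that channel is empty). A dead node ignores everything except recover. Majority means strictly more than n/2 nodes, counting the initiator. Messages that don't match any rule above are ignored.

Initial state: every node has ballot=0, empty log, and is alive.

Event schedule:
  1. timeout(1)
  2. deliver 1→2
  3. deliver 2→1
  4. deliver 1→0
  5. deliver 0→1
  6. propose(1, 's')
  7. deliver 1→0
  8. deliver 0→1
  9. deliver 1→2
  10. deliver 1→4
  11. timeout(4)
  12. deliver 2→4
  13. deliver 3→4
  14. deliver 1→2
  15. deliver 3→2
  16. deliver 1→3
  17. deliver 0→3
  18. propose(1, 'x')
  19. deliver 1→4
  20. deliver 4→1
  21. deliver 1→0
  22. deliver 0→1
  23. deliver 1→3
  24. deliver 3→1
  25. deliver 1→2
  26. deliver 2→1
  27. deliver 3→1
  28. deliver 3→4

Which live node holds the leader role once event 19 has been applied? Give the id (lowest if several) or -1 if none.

1

after 1 — timeout(1): n1:cand/b6/[-]
after 2 — deliver 1→2: n2:foll/b6/[-]
after 3 — deliver 2→1: ·
after 4 — deliver 1→0: n0:foll/b6/[-]
after 5 — deliver 0→1: n1:lead/b6/[-]
after 6 — propose(1,'s'): ·
after 7 — deliver 1→0: n0:foll/b6/[s]
after 8 — deliver 0→1: ·
after 9 — deliver 1→2: n2:foll/b6/[s]
after 10 — deliver 1→4: n4:foll/b6/[-]
after 11 — timeout(4): n4:cand/b14/[-]
after 12 — deliver 2→4: ·
after 13 — deliver 3→4: ·
after 14 — deliver 1→2: ·
after 15 — deliver 3→2: ·
after 16 — deliver 1→3: n3:foll/b6/[-]
after 17 — deliver 0→3: ·
after 18 — propose(1,'x'): ·
after 19 — deliver 1→4: ·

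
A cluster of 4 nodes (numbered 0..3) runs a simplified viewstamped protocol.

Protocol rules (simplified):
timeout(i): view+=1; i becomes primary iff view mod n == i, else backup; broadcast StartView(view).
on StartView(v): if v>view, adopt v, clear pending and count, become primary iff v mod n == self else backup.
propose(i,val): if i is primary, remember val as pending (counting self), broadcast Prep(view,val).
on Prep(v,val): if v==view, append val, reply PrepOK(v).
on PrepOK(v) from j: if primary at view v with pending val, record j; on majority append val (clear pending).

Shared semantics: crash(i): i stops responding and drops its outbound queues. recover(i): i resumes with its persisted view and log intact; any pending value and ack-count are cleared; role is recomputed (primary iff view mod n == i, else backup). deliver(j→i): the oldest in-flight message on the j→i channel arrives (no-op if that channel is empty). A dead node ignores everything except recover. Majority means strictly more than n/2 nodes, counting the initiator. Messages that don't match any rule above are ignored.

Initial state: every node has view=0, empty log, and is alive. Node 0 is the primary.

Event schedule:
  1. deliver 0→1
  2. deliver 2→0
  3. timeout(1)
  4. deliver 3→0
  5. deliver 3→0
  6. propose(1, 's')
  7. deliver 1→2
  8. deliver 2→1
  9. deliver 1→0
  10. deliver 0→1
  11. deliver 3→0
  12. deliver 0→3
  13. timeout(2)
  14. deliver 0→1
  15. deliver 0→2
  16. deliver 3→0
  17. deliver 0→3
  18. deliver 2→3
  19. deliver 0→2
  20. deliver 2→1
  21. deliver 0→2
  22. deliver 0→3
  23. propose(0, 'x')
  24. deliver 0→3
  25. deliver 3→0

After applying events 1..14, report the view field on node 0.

after 1 — deliver 0→1: ·
after 2 — deliver 2→0: ·
after 3 — timeout(1): n1:prim/v1/[-]
after 4 — deliver 3→0: ·
after 5 — deliver 3→0: ·
after 6 — propose(1,'s'): ·
after 7 — deliver 1→2: n2:back/v1/[-]
after 8 — deliver 2→1: ·
after 9 — deliver 1→0: n0:back/v1/[-]
after 10 — deliver 0→1: ·
after 11 — deliver 3→0: ·
after 12 — deliver 0→3: ·
after 13 — timeout(2): n2:prim/v2/[-]
after 14 — deliver 0→1: ·

1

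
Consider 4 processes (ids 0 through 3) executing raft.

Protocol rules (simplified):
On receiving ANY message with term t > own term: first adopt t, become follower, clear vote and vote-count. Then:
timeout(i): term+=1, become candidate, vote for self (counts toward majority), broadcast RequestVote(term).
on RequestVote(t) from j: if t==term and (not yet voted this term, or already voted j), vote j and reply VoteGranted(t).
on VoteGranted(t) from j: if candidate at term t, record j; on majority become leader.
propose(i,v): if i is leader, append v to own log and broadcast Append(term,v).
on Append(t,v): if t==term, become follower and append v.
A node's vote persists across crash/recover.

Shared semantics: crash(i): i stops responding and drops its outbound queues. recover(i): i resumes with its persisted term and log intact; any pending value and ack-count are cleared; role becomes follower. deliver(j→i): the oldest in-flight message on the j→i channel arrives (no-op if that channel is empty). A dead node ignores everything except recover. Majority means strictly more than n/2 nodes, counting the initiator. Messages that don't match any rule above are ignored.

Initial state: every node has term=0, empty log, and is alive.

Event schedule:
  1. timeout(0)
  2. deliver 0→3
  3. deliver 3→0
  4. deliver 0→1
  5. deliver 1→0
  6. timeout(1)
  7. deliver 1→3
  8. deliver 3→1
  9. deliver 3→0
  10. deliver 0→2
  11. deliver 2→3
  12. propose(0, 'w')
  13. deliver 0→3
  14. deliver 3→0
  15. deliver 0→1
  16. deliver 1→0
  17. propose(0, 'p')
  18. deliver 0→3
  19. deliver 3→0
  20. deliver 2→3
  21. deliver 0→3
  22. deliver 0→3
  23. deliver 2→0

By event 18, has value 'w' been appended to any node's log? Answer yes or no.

[1] timeout(0) → N0(cand t1 [-])
[2] deliver 0→3 → N3(foll t1 [-])
[3] deliver 3→0 → ∅
[4] deliver 0→1 → N1(foll t1 [-])
[5] deliver 1→0 → N0(lead t1 [-])
[6] timeout(1) → N1(cand t2 [-])
[7] deliver 1→3 → N3(foll t2 [-])
[8] deliver 3→1 → ∅
[9] deliver 3→0 → ∅
[10] deliver 0→2 → N2(foll t1 [-])
[11] deliver 2→3 → ∅
[12] propose(0,'w') → N0(lead t1 [w])
[13] deliver 0→3 → ∅
[14] deliver 3→0 → ∅
[15] deliver 0→1 → ∅
[16] deliver 1→0 → N0(foll t2 [w])
[17] propose(0,'p') → ∅
[18] deliver 0→3 → ∅

yes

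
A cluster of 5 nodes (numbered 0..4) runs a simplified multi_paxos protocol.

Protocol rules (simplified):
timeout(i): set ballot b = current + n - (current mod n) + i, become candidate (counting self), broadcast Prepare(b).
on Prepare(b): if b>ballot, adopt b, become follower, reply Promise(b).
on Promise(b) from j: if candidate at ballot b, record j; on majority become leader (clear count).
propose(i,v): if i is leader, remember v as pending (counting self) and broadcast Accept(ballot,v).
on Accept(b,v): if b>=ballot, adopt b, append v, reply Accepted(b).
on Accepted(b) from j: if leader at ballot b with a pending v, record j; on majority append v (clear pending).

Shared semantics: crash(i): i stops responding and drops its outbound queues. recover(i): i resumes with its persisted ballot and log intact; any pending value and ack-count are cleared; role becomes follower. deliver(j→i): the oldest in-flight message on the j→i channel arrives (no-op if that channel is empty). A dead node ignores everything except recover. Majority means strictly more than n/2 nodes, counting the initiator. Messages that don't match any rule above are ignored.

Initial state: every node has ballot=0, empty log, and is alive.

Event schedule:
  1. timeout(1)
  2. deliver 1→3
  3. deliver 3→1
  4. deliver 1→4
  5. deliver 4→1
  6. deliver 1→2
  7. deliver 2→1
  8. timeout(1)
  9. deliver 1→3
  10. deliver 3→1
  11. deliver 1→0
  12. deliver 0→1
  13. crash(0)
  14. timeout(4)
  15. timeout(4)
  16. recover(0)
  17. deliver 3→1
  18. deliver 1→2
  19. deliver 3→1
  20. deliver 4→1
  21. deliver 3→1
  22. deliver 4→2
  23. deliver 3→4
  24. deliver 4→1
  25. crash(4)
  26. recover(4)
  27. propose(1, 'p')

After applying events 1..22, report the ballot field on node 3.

after 1 — timeout(1): n1:cand/b6/[-]
after 2 — deliver 1→3: n3:foll/b6/[-]
after 3 — deliver 3→1: ·
after 4 — deliver 1→4: n4:foll/b6/[-]
after 5 — deliver 4→1: n1:lead/b6/[-]
after 6 — deliver 1→2: n2:foll/b6/[-]
after 7 — deliver 2→1: ·
after 8 — timeout(1): n1:cand/b11/[-]
after 9 — deliver 1→3: n3:foll/b11/[-]
after 10 — deliver 3→1: ·
after 11 — deliver 1→0: n0:foll/b6/[-]
after 12 — deliver 0→1: ·
after 13 — crash(0): n0:✗foll/b6/[-]
after 14 — timeout(4): n4:cand/b14/[-]
after 15 — timeout(4): n4:cand/b19/[-]
after 16 — recover(0): n0:foll/b6/[-]
after 17 — deliver 3→1: ·
after 18 — deliver 1→2: n2:foll/b11/[-]
after 19 — deliver 3→1: ·
after 20 — deliver 4→1: n1:foll/b14/[-]
after 21 — deliver 3→1: ·
after 22 — deliver 4→2: n2:foll/b14/[-]

11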